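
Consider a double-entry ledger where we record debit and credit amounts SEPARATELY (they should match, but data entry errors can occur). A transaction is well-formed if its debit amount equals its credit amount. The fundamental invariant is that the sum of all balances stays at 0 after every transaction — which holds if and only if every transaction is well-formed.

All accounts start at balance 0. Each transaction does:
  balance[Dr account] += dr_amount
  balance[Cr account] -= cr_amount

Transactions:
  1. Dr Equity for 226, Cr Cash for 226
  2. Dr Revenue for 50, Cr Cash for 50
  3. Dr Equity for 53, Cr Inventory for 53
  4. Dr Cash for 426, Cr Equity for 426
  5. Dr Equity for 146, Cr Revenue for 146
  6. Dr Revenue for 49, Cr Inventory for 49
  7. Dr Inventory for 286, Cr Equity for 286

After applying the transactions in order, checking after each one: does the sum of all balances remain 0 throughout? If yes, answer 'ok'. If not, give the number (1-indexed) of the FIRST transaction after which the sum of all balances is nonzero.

Answer: ok

Derivation:
After txn 1: dr=226 cr=226 sum_balances=0
After txn 2: dr=50 cr=50 sum_balances=0
After txn 3: dr=53 cr=53 sum_balances=0
After txn 4: dr=426 cr=426 sum_balances=0
After txn 5: dr=146 cr=146 sum_balances=0
After txn 6: dr=49 cr=49 sum_balances=0
After txn 7: dr=286 cr=286 sum_balances=0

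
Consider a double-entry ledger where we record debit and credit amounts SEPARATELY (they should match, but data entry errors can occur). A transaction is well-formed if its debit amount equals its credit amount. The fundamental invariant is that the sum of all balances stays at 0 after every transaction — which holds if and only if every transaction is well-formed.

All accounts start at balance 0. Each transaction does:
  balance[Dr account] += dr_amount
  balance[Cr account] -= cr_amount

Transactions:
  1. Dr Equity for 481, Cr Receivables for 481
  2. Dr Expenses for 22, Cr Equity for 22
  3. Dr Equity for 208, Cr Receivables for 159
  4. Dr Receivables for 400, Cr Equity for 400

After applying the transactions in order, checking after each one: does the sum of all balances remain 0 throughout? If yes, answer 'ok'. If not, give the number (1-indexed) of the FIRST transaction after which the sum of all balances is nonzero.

After txn 1: dr=481 cr=481 sum_balances=0
After txn 2: dr=22 cr=22 sum_balances=0
After txn 3: dr=208 cr=159 sum_balances=49
After txn 4: dr=400 cr=400 sum_balances=49

Answer: 3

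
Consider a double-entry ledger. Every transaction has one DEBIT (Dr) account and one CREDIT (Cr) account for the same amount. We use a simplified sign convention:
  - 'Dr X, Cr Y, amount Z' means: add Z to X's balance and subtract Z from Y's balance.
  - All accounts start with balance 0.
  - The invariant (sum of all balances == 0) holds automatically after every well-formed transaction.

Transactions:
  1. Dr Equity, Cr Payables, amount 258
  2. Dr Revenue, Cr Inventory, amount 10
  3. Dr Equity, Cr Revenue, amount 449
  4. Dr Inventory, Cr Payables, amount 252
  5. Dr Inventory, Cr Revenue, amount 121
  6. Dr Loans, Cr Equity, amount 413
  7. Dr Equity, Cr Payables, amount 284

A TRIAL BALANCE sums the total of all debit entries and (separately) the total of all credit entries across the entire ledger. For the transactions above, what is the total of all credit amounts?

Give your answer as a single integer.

Txn 1: credit+=258
Txn 2: credit+=10
Txn 3: credit+=449
Txn 4: credit+=252
Txn 5: credit+=121
Txn 6: credit+=413
Txn 7: credit+=284
Total credits = 1787

Answer: 1787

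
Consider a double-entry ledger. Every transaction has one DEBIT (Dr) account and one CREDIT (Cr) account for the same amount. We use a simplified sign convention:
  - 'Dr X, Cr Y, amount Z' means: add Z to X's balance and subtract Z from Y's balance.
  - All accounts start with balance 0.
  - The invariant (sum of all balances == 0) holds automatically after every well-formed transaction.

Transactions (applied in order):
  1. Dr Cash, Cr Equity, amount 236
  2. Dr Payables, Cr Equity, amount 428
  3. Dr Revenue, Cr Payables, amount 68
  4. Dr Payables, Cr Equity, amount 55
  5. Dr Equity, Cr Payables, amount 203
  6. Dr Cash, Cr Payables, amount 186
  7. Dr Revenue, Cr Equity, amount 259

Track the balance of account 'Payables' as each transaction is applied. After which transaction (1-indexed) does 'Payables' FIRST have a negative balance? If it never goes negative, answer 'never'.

Answer: never

Derivation:
After txn 1: Payables=0
After txn 2: Payables=428
After txn 3: Payables=360
After txn 4: Payables=415
After txn 5: Payables=212
After txn 6: Payables=26
After txn 7: Payables=26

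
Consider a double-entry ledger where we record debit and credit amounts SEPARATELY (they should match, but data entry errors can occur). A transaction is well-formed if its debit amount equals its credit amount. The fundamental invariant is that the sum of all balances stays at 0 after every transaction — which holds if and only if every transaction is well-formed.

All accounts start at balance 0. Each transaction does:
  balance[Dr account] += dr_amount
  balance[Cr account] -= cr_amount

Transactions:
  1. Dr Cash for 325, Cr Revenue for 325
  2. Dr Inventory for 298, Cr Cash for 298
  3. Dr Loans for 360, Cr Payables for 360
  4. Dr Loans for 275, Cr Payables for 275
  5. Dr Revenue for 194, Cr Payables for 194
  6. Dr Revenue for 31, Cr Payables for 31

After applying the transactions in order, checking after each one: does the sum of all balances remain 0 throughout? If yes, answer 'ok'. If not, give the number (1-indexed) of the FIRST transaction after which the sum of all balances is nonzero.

Answer: ok

Derivation:
After txn 1: dr=325 cr=325 sum_balances=0
After txn 2: dr=298 cr=298 sum_balances=0
After txn 3: dr=360 cr=360 sum_balances=0
After txn 4: dr=275 cr=275 sum_balances=0
After txn 5: dr=194 cr=194 sum_balances=0
After txn 6: dr=31 cr=31 sum_balances=0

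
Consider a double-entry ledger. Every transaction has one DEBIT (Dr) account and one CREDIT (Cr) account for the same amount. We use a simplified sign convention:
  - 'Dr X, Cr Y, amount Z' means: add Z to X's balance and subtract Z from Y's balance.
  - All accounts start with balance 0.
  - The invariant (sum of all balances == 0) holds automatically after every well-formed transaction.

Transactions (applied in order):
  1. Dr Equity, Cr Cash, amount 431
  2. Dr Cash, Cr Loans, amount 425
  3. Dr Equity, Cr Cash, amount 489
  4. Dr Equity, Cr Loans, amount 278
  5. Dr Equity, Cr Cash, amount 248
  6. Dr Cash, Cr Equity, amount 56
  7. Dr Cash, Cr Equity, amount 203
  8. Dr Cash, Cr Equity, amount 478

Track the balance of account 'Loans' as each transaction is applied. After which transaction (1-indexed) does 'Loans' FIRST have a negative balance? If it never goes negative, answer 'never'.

Answer: 2

Derivation:
After txn 1: Loans=0
After txn 2: Loans=-425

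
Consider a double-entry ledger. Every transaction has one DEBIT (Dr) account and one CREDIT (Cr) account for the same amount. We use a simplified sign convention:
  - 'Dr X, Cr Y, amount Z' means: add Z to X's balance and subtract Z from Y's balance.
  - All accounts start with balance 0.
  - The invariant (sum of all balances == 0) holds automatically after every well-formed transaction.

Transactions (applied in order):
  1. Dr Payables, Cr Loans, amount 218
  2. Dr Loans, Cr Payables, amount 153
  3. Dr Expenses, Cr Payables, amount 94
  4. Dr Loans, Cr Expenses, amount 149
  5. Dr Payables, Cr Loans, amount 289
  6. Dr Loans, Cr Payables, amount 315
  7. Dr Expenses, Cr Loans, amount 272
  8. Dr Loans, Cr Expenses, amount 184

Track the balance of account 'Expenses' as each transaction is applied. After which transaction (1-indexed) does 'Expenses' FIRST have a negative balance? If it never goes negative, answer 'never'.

Answer: 4

Derivation:
After txn 1: Expenses=0
After txn 2: Expenses=0
After txn 3: Expenses=94
After txn 4: Expenses=-55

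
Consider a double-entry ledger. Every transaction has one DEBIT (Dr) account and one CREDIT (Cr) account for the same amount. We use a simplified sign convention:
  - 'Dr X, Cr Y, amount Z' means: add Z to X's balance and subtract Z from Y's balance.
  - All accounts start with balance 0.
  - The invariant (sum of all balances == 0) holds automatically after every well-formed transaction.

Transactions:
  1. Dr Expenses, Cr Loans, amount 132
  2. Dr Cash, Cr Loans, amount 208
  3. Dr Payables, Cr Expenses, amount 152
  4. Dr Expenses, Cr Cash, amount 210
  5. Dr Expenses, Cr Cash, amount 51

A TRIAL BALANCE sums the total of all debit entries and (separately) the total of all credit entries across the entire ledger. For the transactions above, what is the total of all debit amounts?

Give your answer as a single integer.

Txn 1: debit+=132
Txn 2: debit+=208
Txn 3: debit+=152
Txn 4: debit+=210
Txn 5: debit+=51
Total debits = 753

Answer: 753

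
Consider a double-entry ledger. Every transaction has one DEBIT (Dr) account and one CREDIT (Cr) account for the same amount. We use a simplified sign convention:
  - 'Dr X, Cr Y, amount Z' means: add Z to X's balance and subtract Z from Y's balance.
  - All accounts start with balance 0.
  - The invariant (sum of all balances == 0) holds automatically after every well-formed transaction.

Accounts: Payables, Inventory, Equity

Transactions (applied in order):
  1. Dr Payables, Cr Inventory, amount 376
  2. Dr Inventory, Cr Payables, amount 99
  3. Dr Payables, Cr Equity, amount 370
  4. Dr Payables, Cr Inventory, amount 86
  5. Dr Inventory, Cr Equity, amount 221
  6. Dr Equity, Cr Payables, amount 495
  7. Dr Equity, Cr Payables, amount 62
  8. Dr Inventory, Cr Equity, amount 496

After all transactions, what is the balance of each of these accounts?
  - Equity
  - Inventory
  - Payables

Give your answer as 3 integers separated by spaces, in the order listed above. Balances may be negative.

Answer: -530 354 176

Derivation:
After txn 1 (Dr Payables, Cr Inventory, amount 376): Inventory=-376 Payables=376
After txn 2 (Dr Inventory, Cr Payables, amount 99): Inventory=-277 Payables=277
After txn 3 (Dr Payables, Cr Equity, amount 370): Equity=-370 Inventory=-277 Payables=647
After txn 4 (Dr Payables, Cr Inventory, amount 86): Equity=-370 Inventory=-363 Payables=733
After txn 5 (Dr Inventory, Cr Equity, amount 221): Equity=-591 Inventory=-142 Payables=733
After txn 6 (Dr Equity, Cr Payables, amount 495): Equity=-96 Inventory=-142 Payables=238
After txn 7 (Dr Equity, Cr Payables, amount 62): Equity=-34 Inventory=-142 Payables=176
After txn 8 (Dr Inventory, Cr Equity, amount 496): Equity=-530 Inventory=354 Payables=176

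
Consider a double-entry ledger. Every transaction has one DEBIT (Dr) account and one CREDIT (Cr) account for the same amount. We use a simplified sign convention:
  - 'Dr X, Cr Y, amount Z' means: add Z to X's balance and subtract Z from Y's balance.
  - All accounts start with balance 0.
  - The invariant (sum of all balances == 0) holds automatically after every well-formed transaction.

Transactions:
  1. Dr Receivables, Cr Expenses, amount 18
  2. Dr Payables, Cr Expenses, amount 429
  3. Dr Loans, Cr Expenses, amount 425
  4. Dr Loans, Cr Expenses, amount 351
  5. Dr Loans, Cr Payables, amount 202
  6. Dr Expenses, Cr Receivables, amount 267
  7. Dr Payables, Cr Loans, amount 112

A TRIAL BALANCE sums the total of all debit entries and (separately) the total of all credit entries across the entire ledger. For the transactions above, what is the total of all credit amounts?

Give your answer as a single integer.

Answer: 1804

Derivation:
Txn 1: credit+=18
Txn 2: credit+=429
Txn 3: credit+=425
Txn 4: credit+=351
Txn 5: credit+=202
Txn 6: credit+=267
Txn 7: credit+=112
Total credits = 1804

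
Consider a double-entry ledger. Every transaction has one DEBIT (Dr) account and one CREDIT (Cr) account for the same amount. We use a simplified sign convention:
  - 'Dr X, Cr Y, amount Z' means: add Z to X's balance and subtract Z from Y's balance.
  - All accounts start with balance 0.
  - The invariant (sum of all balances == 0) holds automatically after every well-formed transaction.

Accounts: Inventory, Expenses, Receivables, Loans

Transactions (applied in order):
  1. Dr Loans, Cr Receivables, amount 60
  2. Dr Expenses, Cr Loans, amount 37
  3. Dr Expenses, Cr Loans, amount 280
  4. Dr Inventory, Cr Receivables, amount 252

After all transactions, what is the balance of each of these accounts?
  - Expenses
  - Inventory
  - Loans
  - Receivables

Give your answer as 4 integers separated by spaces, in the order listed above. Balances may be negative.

After txn 1 (Dr Loans, Cr Receivables, amount 60): Loans=60 Receivables=-60
After txn 2 (Dr Expenses, Cr Loans, amount 37): Expenses=37 Loans=23 Receivables=-60
After txn 3 (Dr Expenses, Cr Loans, amount 280): Expenses=317 Loans=-257 Receivables=-60
After txn 4 (Dr Inventory, Cr Receivables, amount 252): Expenses=317 Inventory=252 Loans=-257 Receivables=-312

Answer: 317 252 -257 -312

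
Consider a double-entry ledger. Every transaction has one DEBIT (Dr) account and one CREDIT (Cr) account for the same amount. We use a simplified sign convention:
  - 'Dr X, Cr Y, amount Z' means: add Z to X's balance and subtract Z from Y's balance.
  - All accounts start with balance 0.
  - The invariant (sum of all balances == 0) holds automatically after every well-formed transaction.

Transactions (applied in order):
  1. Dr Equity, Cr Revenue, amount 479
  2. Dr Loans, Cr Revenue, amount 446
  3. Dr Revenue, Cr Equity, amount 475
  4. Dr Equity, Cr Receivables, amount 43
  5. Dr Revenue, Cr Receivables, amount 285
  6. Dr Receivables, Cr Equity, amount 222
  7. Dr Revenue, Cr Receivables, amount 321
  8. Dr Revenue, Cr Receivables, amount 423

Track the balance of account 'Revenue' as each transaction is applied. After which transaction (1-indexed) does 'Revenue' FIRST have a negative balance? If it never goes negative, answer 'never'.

After txn 1: Revenue=-479

Answer: 1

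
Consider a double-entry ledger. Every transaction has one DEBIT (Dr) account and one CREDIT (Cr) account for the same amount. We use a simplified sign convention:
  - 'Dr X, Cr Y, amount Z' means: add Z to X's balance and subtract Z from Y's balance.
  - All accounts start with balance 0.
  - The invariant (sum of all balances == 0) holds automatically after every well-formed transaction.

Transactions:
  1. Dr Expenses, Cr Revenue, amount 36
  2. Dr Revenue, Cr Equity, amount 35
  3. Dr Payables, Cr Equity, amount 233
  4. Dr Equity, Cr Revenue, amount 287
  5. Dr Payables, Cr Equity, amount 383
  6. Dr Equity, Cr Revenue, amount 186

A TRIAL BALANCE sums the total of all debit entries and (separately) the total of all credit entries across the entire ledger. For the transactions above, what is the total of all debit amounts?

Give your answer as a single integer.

Txn 1: debit+=36
Txn 2: debit+=35
Txn 3: debit+=233
Txn 4: debit+=287
Txn 5: debit+=383
Txn 6: debit+=186
Total debits = 1160

Answer: 1160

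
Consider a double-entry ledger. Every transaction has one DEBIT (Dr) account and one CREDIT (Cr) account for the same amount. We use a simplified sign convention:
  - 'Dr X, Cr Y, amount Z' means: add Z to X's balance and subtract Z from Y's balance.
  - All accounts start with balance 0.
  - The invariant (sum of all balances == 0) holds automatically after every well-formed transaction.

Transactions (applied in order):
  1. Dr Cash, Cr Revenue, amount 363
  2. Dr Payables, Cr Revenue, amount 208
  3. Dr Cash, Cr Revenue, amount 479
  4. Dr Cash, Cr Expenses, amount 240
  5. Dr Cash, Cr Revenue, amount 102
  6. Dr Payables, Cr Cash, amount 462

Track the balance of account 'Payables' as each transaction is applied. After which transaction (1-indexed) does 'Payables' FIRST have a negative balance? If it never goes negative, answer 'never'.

After txn 1: Payables=0
After txn 2: Payables=208
After txn 3: Payables=208
After txn 4: Payables=208
After txn 5: Payables=208
After txn 6: Payables=670

Answer: never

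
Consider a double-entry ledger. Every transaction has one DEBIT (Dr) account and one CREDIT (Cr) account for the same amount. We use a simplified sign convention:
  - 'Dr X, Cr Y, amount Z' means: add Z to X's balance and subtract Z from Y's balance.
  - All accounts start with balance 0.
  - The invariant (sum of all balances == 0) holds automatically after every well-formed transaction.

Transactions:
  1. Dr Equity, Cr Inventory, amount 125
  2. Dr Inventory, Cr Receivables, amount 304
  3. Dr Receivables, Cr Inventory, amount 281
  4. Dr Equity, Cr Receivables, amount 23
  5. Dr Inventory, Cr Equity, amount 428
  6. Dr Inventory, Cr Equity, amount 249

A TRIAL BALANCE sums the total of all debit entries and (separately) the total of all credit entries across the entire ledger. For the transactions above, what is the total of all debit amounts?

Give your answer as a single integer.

Answer: 1410

Derivation:
Txn 1: debit+=125
Txn 2: debit+=304
Txn 3: debit+=281
Txn 4: debit+=23
Txn 5: debit+=428
Txn 6: debit+=249
Total debits = 1410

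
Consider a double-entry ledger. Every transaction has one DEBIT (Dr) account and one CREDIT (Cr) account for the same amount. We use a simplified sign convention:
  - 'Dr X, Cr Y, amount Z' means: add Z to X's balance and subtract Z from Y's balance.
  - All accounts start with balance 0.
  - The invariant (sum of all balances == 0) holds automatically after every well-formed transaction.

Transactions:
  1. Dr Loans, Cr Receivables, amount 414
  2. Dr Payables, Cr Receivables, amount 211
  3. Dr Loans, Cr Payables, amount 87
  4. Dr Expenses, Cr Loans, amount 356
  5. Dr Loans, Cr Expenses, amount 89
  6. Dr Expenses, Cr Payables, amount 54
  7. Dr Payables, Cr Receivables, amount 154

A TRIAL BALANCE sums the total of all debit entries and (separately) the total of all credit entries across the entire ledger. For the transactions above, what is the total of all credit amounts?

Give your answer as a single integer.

Answer: 1365

Derivation:
Txn 1: credit+=414
Txn 2: credit+=211
Txn 3: credit+=87
Txn 4: credit+=356
Txn 5: credit+=89
Txn 6: credit+=54
Txn 7: credit+=154
Total credits = 1365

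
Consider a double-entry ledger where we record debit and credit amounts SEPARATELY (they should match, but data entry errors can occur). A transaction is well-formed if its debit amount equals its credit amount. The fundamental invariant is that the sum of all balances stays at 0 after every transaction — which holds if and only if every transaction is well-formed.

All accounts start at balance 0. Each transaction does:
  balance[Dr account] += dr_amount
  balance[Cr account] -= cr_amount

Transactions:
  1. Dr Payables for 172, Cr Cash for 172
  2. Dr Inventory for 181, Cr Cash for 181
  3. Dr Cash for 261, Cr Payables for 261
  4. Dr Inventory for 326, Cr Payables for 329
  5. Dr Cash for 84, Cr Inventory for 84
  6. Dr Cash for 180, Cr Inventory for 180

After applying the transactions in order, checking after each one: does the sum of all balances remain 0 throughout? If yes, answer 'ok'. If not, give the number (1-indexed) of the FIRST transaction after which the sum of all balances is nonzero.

After txn 1: dr=172 cr=172 sum_balances=0
After txn 2: dr=181 cr=181 sum_balances=0
After txn 3: dr=261 cr=261 sum_balances=0
After txn 4: dr=326 cr=329 sum_balances=-3
After txn 5: dr=84 cr=84 sum_balances=-3
After txn 6: dr=180 cr=180 sum_balances=-3

Answer: 4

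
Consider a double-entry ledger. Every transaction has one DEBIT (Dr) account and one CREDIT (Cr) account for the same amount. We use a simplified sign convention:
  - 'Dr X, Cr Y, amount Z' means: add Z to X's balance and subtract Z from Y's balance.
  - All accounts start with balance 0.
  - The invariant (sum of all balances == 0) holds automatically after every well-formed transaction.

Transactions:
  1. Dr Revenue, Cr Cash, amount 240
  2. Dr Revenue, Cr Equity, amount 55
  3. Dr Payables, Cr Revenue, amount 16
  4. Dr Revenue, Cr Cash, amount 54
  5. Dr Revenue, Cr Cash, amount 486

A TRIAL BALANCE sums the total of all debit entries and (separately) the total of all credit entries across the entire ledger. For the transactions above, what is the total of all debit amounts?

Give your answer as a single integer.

Txn 1: debit+=240
Txn 2: debit+=55
Txn 3: debit+=16
Txn 4: debit+=54
Txn 5: debit+=486
Total debits = 851

Answer: 851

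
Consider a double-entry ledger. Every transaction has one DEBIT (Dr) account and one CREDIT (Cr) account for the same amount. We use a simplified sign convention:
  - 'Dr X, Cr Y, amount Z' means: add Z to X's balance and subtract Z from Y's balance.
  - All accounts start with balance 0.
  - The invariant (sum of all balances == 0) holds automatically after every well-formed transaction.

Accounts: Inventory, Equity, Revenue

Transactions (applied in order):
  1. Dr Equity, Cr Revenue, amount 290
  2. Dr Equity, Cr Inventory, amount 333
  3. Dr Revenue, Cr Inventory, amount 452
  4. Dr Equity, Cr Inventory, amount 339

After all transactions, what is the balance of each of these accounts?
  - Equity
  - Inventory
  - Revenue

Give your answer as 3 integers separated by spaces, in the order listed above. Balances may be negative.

After txn 1 (Dr Equity, Cr Revenue, amount 290): Equity=290 Revenue=-290
After txn 2 (Dr Equity, Cr Inventory, amount 333): Equity=623 Inventory=-333 Revenue=-290
After txn 3 (Dr Revenue, Cr Inventory, amount 452): Equity=623 Inventory=-785 Revenue=162
After txn 4 (Dr Equity, Cr Inventory, amount 339): Equity=962 Inventory=-1124 Revenue=162

Answer: 962 -1124 162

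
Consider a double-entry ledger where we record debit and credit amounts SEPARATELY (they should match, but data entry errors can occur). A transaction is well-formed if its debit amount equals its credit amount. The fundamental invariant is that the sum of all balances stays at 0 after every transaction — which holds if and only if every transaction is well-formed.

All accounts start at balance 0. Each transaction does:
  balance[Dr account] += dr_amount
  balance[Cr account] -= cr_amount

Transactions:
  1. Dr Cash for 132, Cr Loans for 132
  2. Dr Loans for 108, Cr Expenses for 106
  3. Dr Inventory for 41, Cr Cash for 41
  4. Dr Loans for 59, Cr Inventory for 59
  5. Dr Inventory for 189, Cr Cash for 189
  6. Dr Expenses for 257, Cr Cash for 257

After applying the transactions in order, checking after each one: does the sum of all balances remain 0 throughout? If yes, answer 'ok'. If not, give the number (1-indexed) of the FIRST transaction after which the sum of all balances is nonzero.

Answer: 2

Derivation:
After txn 1: dr=132 cr=132 sum_balances=0
After txn 2: dr=108 cr=106 sum_balances=2
After txn 3: dr=41 cr=41 sum_balances=2
After txn 4: dr=59 cr=59 sum_balances=2
After txn 5: dr=189 cr=189 sum_balances=2
After txn 6: dr=257 cr=257 sum_balances=2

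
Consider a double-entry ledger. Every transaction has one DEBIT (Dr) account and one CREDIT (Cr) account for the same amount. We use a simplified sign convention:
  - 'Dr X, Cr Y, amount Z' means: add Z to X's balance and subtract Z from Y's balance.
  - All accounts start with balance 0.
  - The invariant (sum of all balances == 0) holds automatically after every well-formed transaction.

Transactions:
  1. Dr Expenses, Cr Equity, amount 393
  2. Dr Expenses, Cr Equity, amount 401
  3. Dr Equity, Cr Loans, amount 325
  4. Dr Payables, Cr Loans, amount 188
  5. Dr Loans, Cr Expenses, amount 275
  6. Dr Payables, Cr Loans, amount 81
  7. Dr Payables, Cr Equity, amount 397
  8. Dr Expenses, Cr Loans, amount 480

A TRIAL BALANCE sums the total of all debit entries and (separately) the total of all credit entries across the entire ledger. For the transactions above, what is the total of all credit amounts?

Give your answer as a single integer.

Answer: 2540

Derivation:
Txn 1: credit+=393
Txn 2: credit+=401
Txn 3: credit+=325
Txn 4: credit+=188
Txn 5: credit+=275
Txn 6: credit+=81
Txn 7: credit+=397
Txn 8: credit+=480
Total credits = 2540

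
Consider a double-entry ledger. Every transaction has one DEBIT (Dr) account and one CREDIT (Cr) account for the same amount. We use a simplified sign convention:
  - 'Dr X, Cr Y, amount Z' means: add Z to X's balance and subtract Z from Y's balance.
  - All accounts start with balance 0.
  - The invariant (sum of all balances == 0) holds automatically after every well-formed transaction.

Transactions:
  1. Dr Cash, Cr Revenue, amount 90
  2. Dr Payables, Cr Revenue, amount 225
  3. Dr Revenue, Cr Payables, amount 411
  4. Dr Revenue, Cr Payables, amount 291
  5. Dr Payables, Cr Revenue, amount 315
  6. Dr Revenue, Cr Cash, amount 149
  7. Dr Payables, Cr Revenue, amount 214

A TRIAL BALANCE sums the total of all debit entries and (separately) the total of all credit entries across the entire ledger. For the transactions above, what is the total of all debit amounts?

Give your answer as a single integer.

Txn 1: debit+=90
Txn 2: debit+=225
Txn 3: debit+=411
Txn 4: debit+=291
Txn 5: debit+=315
Txn 6: debit+=149
Txn 7: debit+=214
Total debits = 1695

Answer: 1695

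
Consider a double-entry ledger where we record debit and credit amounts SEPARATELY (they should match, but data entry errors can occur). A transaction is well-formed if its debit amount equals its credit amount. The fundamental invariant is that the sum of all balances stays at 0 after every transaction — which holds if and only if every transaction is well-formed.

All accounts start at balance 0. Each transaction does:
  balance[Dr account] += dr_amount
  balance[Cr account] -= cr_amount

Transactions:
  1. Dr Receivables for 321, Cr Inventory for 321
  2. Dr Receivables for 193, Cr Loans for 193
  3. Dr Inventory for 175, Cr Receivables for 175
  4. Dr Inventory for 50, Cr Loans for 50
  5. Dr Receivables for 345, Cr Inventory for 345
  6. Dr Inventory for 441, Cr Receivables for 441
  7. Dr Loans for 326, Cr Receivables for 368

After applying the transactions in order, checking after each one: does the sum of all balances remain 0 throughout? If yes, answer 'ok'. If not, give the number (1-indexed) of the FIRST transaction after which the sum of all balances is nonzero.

Answer: 7

Derivation:
After txn 1: dr=321 cr=321 sum_balances=0
After txn 2: dr=193 cr=193 sum_balances=0
After txn 3: dr=175 cr=175 sum_balances=0
After txn 4: dr=50 cr=50 sum_balances=0
After txn 5: dr=345 cr=345 sum_balances=0
After txn 6: dr=441 cr=441 sum_balances=0
After txn 7: dr=326 cr=368 sum_balances=-42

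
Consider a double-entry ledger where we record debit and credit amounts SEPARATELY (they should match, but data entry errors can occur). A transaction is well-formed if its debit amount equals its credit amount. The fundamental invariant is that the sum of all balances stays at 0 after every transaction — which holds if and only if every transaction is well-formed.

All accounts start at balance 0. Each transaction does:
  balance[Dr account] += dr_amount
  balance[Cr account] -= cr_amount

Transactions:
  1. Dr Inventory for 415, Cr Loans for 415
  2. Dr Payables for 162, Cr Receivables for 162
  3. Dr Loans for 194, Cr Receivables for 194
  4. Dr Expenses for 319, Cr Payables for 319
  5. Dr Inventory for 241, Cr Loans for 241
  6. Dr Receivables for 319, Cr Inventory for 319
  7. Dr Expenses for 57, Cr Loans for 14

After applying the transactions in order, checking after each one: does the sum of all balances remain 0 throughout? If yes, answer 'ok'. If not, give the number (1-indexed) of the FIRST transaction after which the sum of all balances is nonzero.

After txn 1: dr=415 cr=415 sum_balances=0
After txn 2: dr=162 cr=162 sum_balances=0
After txn 3: dr=194 cr=194 sum_balances=0
After txn 4: dr=319 cr=319 sum_balances=0
After txn 5: dr=241 cr=241 sum_balances=0
After txn 6: dr=319 cr=319 sum_balances=0
After txn 7: dr=57 cr=14 sum_balances=43

Answer: 7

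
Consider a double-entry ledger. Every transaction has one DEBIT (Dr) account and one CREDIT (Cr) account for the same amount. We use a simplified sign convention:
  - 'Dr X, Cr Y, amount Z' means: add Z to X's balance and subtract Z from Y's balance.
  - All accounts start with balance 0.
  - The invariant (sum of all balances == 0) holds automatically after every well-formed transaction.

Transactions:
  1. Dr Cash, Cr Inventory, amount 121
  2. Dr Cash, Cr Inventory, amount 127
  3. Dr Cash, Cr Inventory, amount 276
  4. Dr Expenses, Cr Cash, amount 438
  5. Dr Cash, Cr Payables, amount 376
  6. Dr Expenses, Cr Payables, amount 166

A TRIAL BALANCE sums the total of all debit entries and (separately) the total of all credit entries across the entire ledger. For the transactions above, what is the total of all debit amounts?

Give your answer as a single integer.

Txn 1: debit+=121
Txn 2: debit+=127
Txn 3: debit+=276
Txn 4: debit+=438
Txn 5: debit+=376
Txn 6: debit+=166
Total debits = 1504

Answer: 1504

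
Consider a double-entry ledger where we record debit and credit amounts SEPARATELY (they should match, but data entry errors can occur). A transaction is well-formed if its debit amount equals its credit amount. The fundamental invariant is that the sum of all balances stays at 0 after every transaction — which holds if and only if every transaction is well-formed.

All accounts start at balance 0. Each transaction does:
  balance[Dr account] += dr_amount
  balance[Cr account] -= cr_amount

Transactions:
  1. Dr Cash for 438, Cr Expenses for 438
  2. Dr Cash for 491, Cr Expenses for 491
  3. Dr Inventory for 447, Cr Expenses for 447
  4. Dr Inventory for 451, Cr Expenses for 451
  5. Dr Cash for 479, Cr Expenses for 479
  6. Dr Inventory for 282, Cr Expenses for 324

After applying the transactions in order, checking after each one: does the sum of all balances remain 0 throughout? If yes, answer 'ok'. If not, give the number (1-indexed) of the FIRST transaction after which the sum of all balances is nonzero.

After txn 1: dr=438 cr=438 sum_balances=0
After txn 2: dr=491 cr=491 sum_balances=0
After txn 3: dr=447 cr=447 sum_balances=0
After txn 4: dr=451 cr=451 sum_balances=0
After txn 5: dr=479 cr=479 sum_balances=0
After txn 6: dr=282 cr=324 sum_balances=-42

Answer: 6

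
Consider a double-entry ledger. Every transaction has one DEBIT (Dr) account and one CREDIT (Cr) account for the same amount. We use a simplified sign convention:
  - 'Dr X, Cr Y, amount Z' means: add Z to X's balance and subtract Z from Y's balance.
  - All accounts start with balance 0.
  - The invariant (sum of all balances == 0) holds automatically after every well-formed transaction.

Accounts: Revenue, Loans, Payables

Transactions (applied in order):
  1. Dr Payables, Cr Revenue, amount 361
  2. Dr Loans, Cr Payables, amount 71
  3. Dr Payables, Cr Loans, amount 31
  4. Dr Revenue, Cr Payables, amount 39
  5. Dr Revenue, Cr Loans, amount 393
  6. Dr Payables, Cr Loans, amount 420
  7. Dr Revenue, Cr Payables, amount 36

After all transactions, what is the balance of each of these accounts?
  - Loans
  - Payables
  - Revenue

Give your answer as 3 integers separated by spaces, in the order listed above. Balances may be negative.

Answer: -773 666 107

Derivation:
After txn 1 (Dr Payables, Cr Revenue, amount 361): Payables=361 Revenue=-361
After txn 2 (Dr Loans, Cr Payables, amount 71): Loans=71 Payables=290 Revenue=-361
After txn 3 (Dr Payables, Cr Loans, amount 31): Loans=40 Payables=321 Revenue=-361
After txn 4 (Dr Revenue, Cr Payables, amount 39): Loans=40 Payables=282 Revenue=-322
After txn 5 (Dr Revenue, Cr Loans, amount 393): Loans=-353 Payables=282 Revenue=71
After txn 6 (Dr Payables, Cr Loans, amount 420): Loans=-773 Payables=702 Revenue=71
After txn 7 (Dr Revenue, Cr Payables, amount 36): Loans=-773 Payables=666 Revenue=107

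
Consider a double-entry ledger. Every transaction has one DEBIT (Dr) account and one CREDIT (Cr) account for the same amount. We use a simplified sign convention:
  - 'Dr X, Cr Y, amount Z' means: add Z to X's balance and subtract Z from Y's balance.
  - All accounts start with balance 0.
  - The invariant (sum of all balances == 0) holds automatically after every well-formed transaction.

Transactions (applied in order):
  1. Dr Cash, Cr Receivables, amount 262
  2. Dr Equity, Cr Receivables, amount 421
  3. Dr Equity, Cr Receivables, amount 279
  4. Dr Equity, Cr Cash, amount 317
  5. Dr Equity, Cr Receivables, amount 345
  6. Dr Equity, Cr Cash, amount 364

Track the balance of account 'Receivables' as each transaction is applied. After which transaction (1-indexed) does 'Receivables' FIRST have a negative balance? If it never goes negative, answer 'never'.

Answer: 1

Derivation:
After txn 1: Receivables=-262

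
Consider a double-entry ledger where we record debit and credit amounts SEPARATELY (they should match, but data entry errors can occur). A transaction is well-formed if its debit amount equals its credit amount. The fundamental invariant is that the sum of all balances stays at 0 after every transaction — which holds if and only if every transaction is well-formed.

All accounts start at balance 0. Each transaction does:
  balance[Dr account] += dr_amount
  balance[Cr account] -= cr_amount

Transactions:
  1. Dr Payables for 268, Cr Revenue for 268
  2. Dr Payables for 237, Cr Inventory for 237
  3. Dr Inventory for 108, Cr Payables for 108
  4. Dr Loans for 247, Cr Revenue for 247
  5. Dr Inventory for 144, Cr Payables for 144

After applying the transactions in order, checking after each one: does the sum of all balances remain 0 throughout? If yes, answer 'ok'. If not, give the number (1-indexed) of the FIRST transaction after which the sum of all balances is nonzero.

After txn 1: dr=268 cr=268 sum_balances=0
After txn 2: dr=237 cr=237 sum_balances=0
After txn 3: dr=108 cr=108 sum_balances=0
After txn 4: dr=247 cr=247 sum_balances=0
After txn 5: dr=144 cr=144 sum_balances=0

Answer: ok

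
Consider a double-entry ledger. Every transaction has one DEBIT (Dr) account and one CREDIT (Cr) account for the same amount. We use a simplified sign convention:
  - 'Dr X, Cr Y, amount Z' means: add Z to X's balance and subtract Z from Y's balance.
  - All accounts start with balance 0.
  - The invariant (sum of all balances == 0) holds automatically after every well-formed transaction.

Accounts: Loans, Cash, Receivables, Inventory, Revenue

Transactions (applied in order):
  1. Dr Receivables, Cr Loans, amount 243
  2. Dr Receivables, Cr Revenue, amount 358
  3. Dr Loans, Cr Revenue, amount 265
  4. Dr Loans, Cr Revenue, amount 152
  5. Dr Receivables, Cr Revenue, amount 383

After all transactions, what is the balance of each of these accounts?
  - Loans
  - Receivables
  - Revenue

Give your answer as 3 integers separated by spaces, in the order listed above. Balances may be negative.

Answer: 174 984 -1158

Derivation:
After txn 1 (Dr Receivables, Cr Loans, amount 243): Loans=-243 Receivables=243
After txn 2 (Dr Receivables, Cr Revenue, amount 358): Loans=-243 Receivables=601 Revenue=-358
After txn 3 (Dr Loans, Cr Revenue, amount 265): Loans=22 Receivables=601 Revenue=-623
After txn 4 (Dr Loans, Cr Revenue, amount 152): Loans=174 Receivables=601 Revenue=-775
After txn 5 (Dr Receivables, Cr Revenue, amount 383): Loans=174 Receivables=984 Revenue=-1158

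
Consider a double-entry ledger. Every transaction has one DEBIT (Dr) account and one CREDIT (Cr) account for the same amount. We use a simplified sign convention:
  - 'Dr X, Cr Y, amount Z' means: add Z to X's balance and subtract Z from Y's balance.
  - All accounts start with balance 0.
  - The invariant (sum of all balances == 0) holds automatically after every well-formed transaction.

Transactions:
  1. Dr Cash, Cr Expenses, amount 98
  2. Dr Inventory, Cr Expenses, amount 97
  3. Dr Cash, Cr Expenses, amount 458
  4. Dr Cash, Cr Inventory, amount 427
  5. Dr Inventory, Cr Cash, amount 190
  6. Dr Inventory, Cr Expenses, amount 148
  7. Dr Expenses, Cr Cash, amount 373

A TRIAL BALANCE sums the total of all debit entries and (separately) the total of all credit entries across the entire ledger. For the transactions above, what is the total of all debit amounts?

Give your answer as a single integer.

Answer: 1791

Derivation:
Txn 1: debit+=98
Txn 2: debit+=97
Txn 3: debit+=458
Txn 4: debit+=427
Txn 5: debit+=190
Txn 6: debit+=148
Txn 7: debit+=373
Total debits = 1791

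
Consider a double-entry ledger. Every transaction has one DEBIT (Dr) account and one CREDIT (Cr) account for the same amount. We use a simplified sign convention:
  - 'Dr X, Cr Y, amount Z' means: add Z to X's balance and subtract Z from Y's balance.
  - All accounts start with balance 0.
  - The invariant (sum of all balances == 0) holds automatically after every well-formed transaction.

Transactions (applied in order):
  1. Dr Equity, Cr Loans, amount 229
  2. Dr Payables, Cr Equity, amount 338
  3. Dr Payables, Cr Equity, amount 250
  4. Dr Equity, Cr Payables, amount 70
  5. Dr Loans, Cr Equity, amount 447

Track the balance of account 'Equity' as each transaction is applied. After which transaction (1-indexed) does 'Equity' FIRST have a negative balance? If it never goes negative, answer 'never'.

After txn 1: Equity=229
After txn 2: Equity=-109

Answer: 2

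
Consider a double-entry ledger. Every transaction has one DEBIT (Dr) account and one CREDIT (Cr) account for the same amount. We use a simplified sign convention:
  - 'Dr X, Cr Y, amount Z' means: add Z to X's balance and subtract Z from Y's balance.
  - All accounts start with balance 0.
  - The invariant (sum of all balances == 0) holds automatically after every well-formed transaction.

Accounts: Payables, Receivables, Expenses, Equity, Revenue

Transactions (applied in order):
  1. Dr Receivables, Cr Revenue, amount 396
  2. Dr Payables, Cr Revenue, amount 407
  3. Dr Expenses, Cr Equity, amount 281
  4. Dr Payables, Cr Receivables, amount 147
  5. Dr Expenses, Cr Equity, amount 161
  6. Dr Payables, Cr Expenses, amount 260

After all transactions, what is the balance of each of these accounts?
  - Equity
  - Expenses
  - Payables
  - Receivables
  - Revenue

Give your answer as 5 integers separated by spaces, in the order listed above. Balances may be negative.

Answer: -442 182 814 249 -803

Derivation:
After txn 1 (Dr Receivables, Cr Revenue, amount 396): Receivables=396 Revenue=-396
After txn 2 (Dr Payables, Cr Revenue, amount 407): Payables=407 Receivables=396 Revenue=-803
After txn 3 (Dr Expenses, Cr Equity, amount 281): Equity=-281 Expenses=281 Payables=407 Receivables=396 Revenue=-803
After txn 4 (Dr Payables, Cr Receivables, amount 147): Equity=-281 Expenses=281 Payables=554 Receivables=249 Revenue=-803
After txn 5 (Dr Expenses, Cr Equity, amount 161): Equity=-442 Expenses=442 Payables=554 Receivables=249 Revenue=-803
After txn 6 (Dr Payables, Cr Expenses, amount 260): Equity=-442 Expenses=182 Payables=814 Receivables=249 Revenue=-803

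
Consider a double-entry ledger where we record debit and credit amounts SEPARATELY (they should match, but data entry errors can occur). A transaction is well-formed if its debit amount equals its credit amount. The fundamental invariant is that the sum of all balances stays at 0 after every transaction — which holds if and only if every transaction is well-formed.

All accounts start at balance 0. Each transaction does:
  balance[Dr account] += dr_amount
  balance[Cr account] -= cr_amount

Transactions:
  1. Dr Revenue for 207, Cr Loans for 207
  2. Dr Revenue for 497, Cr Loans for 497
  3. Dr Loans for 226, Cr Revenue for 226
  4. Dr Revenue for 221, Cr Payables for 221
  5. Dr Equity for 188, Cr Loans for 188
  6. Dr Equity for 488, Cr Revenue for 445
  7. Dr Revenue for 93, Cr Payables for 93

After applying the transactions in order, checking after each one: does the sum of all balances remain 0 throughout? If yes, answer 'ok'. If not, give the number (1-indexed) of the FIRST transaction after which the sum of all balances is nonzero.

Answer: 6

Derivation:
After txn 1: dr=207 cr=207 sum_balances=0
After txn 2: dr=497 cr=497 sum_balances=0
After txn 3: dr=226 cr=226 sum_balances=0
After txn 4: dr=221 cr=221 sum_balances=0
After txn 5: dr=188 cr=188 sum_balances=0
After txn 6: dr=488 cr=445 sum_balances=43
After txn 7: dr=93 cr=93 sum_balances=43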